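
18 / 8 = 9 / 4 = 2.25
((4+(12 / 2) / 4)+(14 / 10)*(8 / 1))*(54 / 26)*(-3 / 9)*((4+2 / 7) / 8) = -4509 / 728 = -6.19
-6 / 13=-0.46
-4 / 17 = -0.24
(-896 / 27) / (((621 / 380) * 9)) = -340480 / 150903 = -2.26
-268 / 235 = -1.14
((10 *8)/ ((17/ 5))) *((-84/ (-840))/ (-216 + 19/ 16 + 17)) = -128/ 10761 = -0.01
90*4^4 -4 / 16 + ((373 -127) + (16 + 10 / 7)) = 652489 / 28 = 23303.18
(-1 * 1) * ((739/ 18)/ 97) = -739/ 1746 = -0.42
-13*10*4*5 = -2600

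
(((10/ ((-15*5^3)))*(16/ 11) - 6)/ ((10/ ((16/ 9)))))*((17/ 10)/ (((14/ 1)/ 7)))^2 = -0.77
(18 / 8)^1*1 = 9 / 4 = 2.25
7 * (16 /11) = 10.18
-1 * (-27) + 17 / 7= 206 / 7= 29.43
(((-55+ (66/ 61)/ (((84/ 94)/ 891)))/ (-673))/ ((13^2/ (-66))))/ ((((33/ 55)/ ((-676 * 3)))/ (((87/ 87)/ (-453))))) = 192351280/ 43393021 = 4.43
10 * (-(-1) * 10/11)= 9.09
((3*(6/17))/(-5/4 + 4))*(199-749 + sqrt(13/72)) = -3600/17 + 6*sqrt(26)/187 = -211.60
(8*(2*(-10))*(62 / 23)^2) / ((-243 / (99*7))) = 47358080 / 14283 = 3315.70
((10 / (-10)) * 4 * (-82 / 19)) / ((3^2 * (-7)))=-328 / 1197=-0.27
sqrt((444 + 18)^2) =462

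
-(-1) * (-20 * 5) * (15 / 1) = -1500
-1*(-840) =840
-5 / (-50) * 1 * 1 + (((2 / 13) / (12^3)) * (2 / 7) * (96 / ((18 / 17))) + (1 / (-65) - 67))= -4932163 / 73710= -66.91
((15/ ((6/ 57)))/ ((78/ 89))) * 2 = 8455/ 26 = 325.19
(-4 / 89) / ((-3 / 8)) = 32 / 267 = 0.12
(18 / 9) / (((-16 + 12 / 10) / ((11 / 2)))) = -55 / 74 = -0.74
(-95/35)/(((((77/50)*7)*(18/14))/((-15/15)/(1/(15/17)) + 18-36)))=3.70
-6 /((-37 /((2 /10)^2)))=6 /925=0.01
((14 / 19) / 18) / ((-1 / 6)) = -14 / 57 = -0.25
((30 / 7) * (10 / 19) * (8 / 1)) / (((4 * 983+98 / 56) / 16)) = 10240 / 139517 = 0.07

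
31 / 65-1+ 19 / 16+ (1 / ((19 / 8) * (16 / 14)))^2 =300411 / 375440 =0.80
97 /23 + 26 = 695 /23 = 30.22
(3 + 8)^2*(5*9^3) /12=36753.75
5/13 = 0.38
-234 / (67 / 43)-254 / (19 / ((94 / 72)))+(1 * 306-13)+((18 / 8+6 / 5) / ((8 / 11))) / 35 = 125.50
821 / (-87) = -821 / 87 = -9.44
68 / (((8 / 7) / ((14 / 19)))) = 833 / 19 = 43.84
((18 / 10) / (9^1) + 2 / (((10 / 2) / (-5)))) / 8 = -9 / 40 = -0.22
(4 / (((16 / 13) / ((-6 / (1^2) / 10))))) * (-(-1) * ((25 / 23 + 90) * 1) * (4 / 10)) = -16341 / 230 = -71.05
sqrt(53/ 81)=sqrt(53)/ 9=0.81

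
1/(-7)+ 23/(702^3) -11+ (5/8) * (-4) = -33038072803/2421638856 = -13.64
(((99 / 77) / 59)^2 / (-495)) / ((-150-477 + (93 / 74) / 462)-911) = 444 / 711801372065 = 0.00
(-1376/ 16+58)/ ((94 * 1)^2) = -7/ 2209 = -0.00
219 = 219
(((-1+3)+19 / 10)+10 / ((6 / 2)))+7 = 427 / 30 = 14.23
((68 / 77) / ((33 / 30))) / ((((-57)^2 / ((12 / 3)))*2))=1360 / 2751903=0.00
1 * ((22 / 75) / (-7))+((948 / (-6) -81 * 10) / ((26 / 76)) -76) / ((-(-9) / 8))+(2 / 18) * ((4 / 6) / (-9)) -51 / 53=-75702087823 / 29299725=-2583.71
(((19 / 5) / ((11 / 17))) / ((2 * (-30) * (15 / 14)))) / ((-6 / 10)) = 2261 / 14850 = 0.15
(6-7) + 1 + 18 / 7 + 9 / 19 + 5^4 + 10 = 84860 / 133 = 638.05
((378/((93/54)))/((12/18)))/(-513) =-378/589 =-0.64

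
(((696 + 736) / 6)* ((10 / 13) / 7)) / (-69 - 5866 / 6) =-358 / 14287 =-0.03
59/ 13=4.54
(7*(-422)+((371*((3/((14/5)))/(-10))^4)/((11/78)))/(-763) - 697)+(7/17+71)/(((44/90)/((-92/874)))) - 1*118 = -450420488111945/119021065856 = -3784.38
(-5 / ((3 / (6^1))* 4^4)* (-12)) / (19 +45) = 15 / 2048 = 0.01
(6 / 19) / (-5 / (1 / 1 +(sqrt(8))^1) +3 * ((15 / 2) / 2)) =192 * sqrt(2) / 59185 +1608 / 59185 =0.03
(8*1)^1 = 8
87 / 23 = 3.78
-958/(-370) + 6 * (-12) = -12841/185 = -69.41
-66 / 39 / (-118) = 11 / 767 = 0.01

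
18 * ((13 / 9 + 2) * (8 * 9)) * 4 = 17856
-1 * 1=-1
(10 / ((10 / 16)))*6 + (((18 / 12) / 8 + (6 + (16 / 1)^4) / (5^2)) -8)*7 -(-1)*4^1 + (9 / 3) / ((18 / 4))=18397.74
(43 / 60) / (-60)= -43 / 3600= -0.01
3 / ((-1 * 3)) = -1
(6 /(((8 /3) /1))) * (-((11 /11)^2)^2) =-9 /4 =-2.25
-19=-19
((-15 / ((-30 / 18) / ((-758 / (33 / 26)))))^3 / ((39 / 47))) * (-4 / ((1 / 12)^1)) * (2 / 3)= 7970299738712064 / 1331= 5988204161316.35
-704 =-704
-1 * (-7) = 7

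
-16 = -16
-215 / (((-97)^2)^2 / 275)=-59125 / 88529281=-0.00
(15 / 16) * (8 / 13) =15 / 26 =0.58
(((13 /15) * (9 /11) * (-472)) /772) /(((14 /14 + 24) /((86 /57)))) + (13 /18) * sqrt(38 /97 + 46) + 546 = 65 * sqrt(485) /291 + 2752868326 /5042125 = 550.89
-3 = -3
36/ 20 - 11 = -9.20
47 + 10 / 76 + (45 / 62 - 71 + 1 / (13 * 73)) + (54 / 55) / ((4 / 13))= -1226679989 / 61485710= -19.95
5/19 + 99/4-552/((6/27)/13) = -2452291/76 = -32266.99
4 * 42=168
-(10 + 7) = -17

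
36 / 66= 0.55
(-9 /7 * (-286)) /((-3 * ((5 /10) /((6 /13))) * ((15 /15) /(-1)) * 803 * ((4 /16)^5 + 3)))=73728 /1570303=0.05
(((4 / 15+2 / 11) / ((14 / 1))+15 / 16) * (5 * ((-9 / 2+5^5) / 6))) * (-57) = -2124579943 / 14784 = -143708.06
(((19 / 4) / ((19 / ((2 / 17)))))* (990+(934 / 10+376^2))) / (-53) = -712297 / 9010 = -79.06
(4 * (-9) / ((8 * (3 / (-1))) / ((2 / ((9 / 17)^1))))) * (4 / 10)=34 / 15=2.27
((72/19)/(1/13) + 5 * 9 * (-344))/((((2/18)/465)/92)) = -112881703680/19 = -5941142298.95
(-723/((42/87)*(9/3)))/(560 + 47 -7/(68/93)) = -237626/284375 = -0.84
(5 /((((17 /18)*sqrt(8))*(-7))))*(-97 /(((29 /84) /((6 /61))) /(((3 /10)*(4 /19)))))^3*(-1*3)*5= -48673916391131136*sqrt(2) /3227477529641135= -21.33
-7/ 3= -2.33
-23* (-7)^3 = 7889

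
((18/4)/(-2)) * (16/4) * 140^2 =-176400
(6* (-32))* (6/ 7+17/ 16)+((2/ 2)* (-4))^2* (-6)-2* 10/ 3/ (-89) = -868144/ 1869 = -464.50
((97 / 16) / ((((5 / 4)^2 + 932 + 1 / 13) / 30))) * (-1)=-37830 / 194197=-0.19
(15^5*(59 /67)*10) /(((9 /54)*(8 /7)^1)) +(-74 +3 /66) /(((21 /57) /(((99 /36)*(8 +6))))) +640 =9406756599 /268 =35099838.06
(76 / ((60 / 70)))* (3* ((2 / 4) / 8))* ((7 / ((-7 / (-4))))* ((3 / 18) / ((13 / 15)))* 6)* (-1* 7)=-13965 / 26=-537.12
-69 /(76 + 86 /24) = -0.87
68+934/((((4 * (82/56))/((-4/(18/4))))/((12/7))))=-174.99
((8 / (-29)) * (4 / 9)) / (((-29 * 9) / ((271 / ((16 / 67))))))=36314 / 68121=0.53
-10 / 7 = -1.43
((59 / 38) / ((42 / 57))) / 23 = 59 / 644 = 0.09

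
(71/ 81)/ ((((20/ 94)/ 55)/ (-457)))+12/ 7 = -117423749/ 1134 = -103548.28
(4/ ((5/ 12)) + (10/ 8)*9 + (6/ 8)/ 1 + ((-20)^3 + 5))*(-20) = 159468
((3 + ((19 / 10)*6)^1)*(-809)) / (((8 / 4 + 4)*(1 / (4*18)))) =-698976 / 5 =-139795.20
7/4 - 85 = -333/4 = -83.25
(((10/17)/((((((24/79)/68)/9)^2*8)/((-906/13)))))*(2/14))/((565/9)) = -3893017221/82264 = -47323.46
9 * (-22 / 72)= -11 / 4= -2.75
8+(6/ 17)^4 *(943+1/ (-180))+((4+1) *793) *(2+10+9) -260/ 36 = 313004841596/ 3758445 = 83280.41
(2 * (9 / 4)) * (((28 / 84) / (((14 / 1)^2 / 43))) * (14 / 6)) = 0.77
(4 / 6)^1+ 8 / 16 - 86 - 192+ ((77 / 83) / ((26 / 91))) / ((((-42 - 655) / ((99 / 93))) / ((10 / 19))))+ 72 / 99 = -620940727007 / 2248899774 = -276.11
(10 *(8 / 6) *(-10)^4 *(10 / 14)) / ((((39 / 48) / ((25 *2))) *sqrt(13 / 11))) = 1600000000 *sqrt(143) / 3549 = 5391157.28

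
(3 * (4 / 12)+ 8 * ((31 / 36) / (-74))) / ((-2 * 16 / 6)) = -151 / 888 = -0.17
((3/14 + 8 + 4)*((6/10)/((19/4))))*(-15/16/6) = -27/112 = -0.24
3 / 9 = 0.33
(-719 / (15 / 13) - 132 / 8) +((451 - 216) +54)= -10519 / 30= -350.63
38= 38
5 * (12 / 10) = 6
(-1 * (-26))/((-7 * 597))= -26/4179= -0.01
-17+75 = 58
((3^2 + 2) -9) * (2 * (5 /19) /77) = 20 /1463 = 0.01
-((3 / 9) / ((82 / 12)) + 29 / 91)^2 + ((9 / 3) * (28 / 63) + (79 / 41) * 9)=18.54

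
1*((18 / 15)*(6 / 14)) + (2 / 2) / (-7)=13 / 35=0.37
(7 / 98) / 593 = 0.00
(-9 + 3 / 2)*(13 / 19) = -195 / 38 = -5.13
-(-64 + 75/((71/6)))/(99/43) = 176042/7029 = 25.05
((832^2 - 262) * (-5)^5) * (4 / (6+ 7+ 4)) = -8649525000 / 17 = -508795588.24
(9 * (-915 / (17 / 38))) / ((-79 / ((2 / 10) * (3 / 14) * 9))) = 844911 / 9401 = 89.87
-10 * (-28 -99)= 1270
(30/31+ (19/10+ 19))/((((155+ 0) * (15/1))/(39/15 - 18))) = -521983/3603750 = -0.14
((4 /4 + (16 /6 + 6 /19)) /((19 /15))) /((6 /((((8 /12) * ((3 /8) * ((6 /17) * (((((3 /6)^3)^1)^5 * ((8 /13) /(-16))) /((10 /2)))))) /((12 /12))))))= -227 /20914110464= -0.00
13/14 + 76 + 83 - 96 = 895/14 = 63.93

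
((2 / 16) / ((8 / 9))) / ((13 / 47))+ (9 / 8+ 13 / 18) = 17639 / 7488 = 2.36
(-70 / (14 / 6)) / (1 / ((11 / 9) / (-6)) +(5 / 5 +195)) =-0.16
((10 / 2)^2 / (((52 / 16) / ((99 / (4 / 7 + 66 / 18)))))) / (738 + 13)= 207900 / 868907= 0.24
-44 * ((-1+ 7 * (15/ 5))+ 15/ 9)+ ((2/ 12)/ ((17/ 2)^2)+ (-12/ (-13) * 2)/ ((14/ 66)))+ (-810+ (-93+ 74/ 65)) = -728412319/ 394485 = -1846.49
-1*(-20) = 20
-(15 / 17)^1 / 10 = -0.09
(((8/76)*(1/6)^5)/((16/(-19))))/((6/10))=-5/186624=-0.00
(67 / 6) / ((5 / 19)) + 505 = 16423 / 30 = 547.43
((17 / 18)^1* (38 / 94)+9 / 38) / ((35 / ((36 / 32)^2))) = 11187 / 500080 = 0.02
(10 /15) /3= 2 /9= 0.22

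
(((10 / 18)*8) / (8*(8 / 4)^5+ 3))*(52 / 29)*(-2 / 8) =-520 / 67599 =-0.01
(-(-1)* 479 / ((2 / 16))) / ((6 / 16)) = 30656 / 3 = 10218.67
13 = 13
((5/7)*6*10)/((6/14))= 100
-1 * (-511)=511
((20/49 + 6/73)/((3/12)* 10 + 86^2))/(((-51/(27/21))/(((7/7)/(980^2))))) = -0.00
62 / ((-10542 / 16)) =-496 / 5271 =-0.09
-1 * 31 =-31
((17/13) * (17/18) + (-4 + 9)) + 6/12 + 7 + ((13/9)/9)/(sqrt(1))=14632/1053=13.90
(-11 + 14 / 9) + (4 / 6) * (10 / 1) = -25 / 9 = -2.78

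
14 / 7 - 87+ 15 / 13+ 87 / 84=-30143 / 364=-82.81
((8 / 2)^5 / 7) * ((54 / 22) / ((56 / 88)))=27648 / 49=564.24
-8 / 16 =-1 / 2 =-0.50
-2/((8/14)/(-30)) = 105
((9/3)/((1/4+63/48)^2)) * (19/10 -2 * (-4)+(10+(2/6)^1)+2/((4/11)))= 98816/3125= 31.62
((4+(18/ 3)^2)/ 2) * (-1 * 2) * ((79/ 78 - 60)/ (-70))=-9202/ 273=-33.71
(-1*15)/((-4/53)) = 795/4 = 198.75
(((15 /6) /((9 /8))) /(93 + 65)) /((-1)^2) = 10 /711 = 0.01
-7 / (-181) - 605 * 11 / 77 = -109456 / 1267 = -86.39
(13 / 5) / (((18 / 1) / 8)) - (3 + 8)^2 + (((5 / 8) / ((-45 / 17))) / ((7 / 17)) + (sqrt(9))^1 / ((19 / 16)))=-627183 / 5320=-117.89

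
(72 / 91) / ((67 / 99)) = 7128 / 6097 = 1.17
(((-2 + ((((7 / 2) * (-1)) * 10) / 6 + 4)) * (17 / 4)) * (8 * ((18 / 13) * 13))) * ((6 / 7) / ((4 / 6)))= -21114 / 7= -3016.29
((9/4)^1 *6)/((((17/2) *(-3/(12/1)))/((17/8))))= -27/2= -13.50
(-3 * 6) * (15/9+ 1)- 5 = -53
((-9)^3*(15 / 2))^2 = 119574225 / 4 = 29893556.25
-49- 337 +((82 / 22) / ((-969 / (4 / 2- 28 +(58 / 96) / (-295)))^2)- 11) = -822156163133818639 / 2070936325497600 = -397.00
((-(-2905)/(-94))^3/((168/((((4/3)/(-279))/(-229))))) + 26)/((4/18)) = 24831780021617/212267369376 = 116.98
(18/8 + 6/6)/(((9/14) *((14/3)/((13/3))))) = 169/36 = 4.69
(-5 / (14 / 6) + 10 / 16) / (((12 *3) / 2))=-85 / 1008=-0.08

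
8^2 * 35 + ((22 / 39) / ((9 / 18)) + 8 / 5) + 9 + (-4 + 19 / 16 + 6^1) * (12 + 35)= 7492807 / 3120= 2401.54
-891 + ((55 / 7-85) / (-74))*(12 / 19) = -4381371 / 4921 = -890.34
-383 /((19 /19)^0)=-383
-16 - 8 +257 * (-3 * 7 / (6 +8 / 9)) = -807.44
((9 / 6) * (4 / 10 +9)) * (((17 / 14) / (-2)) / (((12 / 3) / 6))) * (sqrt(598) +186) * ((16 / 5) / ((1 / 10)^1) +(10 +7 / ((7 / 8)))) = -135122.77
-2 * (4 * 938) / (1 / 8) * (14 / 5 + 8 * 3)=-8044288 / 5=-1608857.60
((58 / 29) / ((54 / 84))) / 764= 7 / 1719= 0.00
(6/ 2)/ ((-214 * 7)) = -3/ 1498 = -0.00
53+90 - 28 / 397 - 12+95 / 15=163480 / 1191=137.26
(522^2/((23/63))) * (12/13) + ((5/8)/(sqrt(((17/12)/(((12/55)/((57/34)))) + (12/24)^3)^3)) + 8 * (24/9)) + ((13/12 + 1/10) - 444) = 240 * sqrt(6342)/1117249 + 12352312829/17940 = 688534.73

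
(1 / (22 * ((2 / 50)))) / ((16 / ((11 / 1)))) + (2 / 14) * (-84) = -359 / 32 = -11.22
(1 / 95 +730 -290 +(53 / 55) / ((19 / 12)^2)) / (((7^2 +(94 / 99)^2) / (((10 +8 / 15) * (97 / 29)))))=39801318192702 / 128005771625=310.93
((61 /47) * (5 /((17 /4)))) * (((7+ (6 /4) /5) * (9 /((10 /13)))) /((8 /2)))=521001 /15980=32.60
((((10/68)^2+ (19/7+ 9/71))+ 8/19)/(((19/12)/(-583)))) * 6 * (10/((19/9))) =-33854639985540/985178747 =-34363.96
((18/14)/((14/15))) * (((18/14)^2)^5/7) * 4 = 941431788270/96889010407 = 9.72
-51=-51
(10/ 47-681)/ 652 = -31997/ 30644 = -1.04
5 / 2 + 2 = 9 / 2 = 4.50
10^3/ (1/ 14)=14000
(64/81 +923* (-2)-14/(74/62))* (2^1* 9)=-11130496/333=-33424.91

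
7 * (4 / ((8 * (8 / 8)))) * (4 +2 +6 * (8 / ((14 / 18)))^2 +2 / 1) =15748 / 7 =2249.71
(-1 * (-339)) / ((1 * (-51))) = -113 / 17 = -6.65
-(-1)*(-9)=-9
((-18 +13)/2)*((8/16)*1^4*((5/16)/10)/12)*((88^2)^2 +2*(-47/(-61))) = -9145354475/46848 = -195213.34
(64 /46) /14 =0.10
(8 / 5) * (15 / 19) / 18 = 4 / 57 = 0.07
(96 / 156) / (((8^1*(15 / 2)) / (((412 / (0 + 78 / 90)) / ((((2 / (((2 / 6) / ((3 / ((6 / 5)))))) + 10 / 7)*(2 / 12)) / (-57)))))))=-1972656 / 19435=-101.50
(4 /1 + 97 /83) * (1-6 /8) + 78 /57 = 16783 /6308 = 2.66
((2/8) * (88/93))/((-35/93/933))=-20526/35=-586.46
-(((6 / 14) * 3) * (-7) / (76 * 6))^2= -9 / 23104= -0.00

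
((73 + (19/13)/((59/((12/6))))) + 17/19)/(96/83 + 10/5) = 44719985/1909063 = 23.43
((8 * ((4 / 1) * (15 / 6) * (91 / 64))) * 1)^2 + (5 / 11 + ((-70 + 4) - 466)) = 12407.52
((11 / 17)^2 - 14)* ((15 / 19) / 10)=-11775 / 10982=-1.07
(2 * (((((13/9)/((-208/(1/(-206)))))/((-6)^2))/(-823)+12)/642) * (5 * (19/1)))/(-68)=-1001928890785/19184301605376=-0.05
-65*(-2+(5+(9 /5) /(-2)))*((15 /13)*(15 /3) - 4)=-483 /2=-241.50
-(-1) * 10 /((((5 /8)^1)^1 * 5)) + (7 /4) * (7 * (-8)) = -474 /5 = -94.80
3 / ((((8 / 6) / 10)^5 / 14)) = 15946875 / 16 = 996679.69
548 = 548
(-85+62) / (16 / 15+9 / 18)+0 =-690 / 47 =-14.68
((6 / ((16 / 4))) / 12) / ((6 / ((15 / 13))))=5 / 208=0.02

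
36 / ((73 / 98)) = 3528 / 73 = 48.33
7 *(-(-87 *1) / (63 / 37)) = 357.67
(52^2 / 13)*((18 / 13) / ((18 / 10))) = 160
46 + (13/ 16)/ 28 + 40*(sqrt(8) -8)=-122739/ 448 + 80*sqrt(2)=-160.83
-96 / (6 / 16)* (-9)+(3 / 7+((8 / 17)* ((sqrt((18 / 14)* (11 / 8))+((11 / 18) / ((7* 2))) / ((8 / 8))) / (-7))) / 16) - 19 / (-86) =2304.64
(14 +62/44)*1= 339/22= 15.41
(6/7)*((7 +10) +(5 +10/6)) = 20.29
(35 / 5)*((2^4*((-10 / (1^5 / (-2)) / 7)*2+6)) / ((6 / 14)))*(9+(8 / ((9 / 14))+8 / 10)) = 9193184 / 135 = 68097.66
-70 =-70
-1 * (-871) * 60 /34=26130 /17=1537.06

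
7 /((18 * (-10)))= -7 /180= -0.04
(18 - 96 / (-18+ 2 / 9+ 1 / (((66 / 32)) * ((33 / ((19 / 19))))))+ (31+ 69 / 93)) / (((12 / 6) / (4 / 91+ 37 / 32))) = 4854555 / 146692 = 33.09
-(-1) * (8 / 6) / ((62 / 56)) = 112 / 93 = 1.20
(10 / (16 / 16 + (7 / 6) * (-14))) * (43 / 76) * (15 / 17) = -9675 / 29716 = -0.33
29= 29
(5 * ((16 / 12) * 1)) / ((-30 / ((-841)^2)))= -1414562 / 9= -157173.56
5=5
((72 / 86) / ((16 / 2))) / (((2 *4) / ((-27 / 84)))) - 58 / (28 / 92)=-3671249 / 19264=-190.58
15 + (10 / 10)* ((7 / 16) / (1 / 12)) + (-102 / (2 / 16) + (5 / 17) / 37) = -2002087 / 2516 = -795.74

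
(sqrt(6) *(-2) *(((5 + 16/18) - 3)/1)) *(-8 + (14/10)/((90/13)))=91234 *sqrt(6)/2025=110.36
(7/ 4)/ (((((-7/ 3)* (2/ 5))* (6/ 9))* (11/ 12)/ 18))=-1215/ 22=-55.23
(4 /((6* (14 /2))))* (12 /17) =8 /119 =0.07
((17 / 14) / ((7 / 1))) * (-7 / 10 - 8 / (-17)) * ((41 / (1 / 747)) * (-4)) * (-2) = -2388906 / 245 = -9750.64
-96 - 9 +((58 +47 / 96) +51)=431 / 96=4.49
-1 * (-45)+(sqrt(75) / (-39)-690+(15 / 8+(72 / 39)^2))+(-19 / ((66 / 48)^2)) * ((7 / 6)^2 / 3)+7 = -2814839003 / 4416984-5 * sqrt(3) / 39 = -637.50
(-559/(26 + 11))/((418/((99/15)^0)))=-559/15466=-0.04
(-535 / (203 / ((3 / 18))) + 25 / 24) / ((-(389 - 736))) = 2935 / 1690584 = 0.00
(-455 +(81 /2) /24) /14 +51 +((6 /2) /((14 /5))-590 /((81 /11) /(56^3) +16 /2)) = -187134647381 /3461760736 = -54.06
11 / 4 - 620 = -2469 / 4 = -617.25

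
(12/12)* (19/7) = 19/7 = 2.71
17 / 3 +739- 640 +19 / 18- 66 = 715 / 18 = 39.72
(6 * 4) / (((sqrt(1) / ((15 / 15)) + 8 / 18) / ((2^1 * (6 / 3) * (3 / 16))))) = 162 / 13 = 12.46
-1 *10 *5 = -50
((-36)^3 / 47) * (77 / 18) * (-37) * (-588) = -4342149504 / 47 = -92386159.66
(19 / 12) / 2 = 19 / 24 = 0.79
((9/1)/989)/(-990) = -1/108790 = -0.00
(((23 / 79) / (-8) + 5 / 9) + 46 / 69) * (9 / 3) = 6745 / 1896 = 3.56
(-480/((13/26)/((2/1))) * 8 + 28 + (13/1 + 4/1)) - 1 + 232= -15084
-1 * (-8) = 8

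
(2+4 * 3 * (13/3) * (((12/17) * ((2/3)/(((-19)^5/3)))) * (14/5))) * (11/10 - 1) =0.20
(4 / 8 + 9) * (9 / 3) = 57 / 2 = 28.50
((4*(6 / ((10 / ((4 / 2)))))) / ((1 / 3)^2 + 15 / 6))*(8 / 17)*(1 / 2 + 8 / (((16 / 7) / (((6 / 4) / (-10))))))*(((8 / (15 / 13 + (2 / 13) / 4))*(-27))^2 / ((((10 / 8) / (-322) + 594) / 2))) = -35098115899392 / 14686207005325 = -2.39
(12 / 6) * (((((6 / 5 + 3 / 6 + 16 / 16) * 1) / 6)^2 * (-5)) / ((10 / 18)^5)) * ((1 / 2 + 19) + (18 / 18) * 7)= -253497357 / 250000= -1013.99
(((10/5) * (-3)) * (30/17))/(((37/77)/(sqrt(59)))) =-13860 * sqrt(59)/629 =-169.25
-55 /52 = -1.06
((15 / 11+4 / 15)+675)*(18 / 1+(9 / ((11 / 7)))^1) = 9713028 / 605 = 16054.59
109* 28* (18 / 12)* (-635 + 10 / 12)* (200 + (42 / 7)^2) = -685158740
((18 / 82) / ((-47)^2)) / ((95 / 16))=144 / 8604055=0.00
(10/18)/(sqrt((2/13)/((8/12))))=5 *sqrt(39)/27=1.16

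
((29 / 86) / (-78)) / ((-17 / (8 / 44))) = 29 / 627198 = 0.00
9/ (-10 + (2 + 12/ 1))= 9/ 4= 2.25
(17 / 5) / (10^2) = 17 / 500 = 0.03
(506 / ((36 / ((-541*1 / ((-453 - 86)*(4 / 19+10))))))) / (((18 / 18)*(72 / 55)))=13002935 / 12319776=1.06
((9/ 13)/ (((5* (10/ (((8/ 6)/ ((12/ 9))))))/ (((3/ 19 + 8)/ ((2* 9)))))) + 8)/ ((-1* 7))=-39551/ 34580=-1.14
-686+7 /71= -48699 /71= -685.90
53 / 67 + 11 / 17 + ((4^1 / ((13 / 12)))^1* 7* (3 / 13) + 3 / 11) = 16251747 / 2117401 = 7.68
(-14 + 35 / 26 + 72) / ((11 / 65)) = 7715 / 22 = 350.68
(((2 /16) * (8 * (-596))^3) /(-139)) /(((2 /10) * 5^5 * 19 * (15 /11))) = 149042950144 /24759375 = 6019.66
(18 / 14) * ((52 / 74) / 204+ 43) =69555 / 1258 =55.29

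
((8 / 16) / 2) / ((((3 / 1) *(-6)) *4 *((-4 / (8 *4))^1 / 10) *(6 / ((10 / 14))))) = 25 / 756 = 0.03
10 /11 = 0.91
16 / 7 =2.29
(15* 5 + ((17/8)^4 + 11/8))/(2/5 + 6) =15.12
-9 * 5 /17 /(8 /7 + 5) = -0.43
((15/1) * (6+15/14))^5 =7221580691428125/537824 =13427405045.94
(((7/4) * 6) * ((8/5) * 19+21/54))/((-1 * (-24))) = 19397/1440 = 13.47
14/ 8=7/ 4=1.75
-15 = -15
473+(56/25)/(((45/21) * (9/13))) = 1601471/3375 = 474.51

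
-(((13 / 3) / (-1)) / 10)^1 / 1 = 13 / 30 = 0.43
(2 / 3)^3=8 / 27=0.30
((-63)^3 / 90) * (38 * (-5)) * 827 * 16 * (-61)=-426076976304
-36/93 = -12/31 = -0.39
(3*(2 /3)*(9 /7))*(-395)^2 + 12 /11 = 30893034 /77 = 401208.23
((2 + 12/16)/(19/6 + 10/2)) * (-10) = -165/49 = -3.37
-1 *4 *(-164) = 656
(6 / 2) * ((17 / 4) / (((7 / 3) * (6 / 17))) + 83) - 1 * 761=-27805 / 56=-496.52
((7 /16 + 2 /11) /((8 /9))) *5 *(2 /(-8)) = -4905 /5632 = -0.87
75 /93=25 /31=0.81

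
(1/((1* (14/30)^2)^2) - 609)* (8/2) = -5646336/2401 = -2351.66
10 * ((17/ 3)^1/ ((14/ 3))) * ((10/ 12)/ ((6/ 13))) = 5525/ 252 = 21.92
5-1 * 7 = -2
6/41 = 0.15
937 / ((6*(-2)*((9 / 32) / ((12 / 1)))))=-29984 / 9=-3331.56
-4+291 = 287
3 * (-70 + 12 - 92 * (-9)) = 2310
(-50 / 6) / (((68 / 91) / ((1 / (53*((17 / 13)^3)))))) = -4998175 / 53119356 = -0.09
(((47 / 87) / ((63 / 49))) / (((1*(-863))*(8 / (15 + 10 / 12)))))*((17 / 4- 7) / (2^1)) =343805 / 259479936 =0.00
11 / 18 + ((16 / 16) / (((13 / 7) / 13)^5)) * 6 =1815167 / 18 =100842.61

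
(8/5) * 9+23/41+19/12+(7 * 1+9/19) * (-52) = -17391359/46740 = -372.09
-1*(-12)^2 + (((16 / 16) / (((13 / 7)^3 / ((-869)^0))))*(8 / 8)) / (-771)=-243920071 / 1693887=-144.00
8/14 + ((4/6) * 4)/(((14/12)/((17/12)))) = 80/21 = 3.81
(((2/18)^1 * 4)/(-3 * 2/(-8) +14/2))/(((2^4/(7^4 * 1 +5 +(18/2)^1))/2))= 1610/93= 17.31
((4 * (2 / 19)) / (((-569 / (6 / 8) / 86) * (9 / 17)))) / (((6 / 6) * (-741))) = 2924 / 24032853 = 0.00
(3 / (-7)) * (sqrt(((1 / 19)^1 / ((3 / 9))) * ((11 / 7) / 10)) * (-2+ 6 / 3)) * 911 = 0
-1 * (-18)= 18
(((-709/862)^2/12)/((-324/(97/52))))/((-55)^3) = 48760057/24993794805408000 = 0.00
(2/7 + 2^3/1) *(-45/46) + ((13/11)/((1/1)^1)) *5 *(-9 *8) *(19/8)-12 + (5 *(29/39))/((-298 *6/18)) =-7070779423/6860854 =-1030.60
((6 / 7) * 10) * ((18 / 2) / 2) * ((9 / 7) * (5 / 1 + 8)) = 31590 / 49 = 644.69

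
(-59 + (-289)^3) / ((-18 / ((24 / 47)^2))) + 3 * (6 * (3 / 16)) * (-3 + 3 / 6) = 12358167321 / 35344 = 349653.90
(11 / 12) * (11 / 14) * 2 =121 / 84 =1.44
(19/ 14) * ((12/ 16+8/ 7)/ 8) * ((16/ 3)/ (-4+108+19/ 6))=1007/ 63014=0.02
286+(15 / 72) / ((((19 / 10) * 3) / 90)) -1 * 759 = -17849 / 38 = -469.71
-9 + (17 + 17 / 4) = 49 / 4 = 12.25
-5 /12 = -0.42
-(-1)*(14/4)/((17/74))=259/17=15.24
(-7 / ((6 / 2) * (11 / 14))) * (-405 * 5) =66150 / 11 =6013.64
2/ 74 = 1/ 37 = 0.03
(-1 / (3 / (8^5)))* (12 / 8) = -16384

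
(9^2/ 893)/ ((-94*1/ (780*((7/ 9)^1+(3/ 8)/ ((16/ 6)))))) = -928395/ 1343072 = -0.69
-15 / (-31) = 15 / 31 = 0.48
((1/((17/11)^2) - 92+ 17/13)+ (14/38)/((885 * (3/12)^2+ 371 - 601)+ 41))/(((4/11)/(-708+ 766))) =-2198570499389/152688237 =-14399.08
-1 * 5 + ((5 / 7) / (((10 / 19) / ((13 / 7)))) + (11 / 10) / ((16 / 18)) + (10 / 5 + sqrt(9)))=14731 / 3920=3.76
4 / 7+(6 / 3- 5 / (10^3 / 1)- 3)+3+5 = 10593 / 1400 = 7.57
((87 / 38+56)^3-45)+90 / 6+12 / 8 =10865724523 / 54872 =198019.47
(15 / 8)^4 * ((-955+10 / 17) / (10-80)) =164278125 / 974848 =168.52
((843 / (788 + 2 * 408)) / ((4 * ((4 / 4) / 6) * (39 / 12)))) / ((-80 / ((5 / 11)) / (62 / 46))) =-78399 / 42204448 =-0.00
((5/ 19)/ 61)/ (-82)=-5/ 95038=-0.00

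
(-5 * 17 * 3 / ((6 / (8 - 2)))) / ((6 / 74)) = -3145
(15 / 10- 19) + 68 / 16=-53 / 4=-13.25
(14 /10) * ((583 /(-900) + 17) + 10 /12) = 24.06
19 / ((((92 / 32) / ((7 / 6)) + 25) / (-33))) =-17556 / 769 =-22.83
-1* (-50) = 50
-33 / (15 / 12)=-132 / 5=-26.40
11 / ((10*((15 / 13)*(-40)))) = -143 / 6000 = -0.02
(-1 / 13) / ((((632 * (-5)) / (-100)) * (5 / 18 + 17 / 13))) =-45 / 29309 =-0.00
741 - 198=543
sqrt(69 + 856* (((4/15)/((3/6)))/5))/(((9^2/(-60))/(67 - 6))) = -244* sqrt(36069)/81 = -572.10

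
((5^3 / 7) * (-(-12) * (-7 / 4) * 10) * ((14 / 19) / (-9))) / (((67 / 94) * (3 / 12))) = 6580000 / 3819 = 1722.96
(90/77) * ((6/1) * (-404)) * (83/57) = -6035760/1463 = -4125.60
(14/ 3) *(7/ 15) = 98/ 45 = 2.18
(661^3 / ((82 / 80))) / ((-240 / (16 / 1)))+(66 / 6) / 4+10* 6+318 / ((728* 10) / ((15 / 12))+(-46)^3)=-143246692871 / 7626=-18783988.05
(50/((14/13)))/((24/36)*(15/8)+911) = 1300/25543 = 0.05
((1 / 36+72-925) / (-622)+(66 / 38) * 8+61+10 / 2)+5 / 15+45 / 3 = 96.60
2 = 2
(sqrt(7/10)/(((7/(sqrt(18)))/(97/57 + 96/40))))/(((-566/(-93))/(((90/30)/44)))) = 0.02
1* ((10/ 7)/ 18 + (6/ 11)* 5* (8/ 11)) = 15725/ 7623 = 2.06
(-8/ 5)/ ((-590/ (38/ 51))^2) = -0.00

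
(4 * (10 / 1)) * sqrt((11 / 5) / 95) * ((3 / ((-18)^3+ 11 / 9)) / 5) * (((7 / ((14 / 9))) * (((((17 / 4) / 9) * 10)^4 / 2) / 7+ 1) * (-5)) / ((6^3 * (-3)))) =-53670289 * sqrt(209) / 976898397888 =-0.00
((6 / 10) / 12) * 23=23 / 20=1.15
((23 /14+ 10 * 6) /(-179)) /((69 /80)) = -34520 /86457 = -0.40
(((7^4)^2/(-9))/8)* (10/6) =-133444.47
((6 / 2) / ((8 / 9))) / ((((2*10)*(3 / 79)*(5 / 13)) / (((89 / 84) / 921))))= 91403 / 6876800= 0.01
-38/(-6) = 19/3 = 6.33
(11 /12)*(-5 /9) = -55 /108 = -0.51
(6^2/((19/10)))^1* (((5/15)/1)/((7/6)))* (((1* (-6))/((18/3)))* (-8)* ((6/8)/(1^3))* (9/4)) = 9720/133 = 73.08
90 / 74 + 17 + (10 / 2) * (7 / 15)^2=32143 / 1665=19.31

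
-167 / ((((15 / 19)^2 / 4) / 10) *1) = -482296 / 45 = -10717.69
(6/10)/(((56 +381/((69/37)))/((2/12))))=23/59870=0.00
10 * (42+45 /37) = 15990 /37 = 432.16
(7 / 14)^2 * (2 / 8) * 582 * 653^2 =124085019 / 8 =15510627.38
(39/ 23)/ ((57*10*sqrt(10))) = 13*sqrt(10)/ 43700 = 0.00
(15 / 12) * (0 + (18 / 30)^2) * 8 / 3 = 6 / 5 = 1.20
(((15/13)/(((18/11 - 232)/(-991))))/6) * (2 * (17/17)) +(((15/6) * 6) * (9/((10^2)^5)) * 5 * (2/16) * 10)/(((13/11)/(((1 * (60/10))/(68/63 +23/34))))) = 8199733409048687/4955794480000000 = 1.65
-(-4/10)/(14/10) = 2/7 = 0.29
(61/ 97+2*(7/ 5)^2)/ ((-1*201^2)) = -3677/ 32657475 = -0.00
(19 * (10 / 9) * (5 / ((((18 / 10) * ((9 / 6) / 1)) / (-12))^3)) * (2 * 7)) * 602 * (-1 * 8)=624810120.41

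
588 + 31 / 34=588.91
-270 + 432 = 162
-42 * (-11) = 462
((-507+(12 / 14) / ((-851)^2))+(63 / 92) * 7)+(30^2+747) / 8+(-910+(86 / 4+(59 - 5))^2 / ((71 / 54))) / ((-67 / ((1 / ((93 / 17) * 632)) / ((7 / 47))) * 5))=-4200464212363536623 / 14173931789628240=-296.35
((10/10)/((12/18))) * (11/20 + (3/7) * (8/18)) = 311/280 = 1.11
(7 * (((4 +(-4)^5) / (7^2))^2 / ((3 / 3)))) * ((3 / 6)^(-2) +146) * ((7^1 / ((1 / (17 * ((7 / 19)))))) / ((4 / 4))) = 2653020000 / 133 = 19947518.80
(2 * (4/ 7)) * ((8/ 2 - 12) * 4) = -256/ 7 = -36.57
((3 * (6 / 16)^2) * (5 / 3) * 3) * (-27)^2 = 98415 / 64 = 1537.73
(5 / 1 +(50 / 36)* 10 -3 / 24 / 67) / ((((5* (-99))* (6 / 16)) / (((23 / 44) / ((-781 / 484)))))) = 2095553 / 63577305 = 0.03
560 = 560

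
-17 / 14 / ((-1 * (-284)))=-17 / 3976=-0.00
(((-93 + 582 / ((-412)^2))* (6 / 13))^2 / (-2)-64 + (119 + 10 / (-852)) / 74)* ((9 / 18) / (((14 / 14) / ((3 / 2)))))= -4717912012497509089 / 6395958628019584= -737.64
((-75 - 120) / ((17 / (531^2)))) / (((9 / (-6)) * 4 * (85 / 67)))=245588031 / 578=424892.79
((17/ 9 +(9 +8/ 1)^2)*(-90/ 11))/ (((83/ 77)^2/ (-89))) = 1255880780/ 6889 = 182302.33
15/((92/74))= 555/46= 12.07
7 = 7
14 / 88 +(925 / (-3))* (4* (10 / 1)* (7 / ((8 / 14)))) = -19942979 / 132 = -151083.17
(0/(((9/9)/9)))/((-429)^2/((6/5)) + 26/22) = 0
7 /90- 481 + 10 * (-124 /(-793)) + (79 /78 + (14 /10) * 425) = 320216 /2745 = 116.65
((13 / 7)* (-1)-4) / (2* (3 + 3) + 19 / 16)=-656 / 1477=-0.44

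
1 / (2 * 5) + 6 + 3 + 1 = 101 / 10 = 10.10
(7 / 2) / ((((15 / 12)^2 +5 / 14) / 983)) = 385336 / 215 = 1792.26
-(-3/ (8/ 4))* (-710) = -1065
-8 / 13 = -0.62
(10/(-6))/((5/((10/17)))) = -10/51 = -0.20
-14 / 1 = -14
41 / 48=0.85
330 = 330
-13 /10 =-1.30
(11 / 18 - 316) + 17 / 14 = -19793 / 63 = -314.17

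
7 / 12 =0.58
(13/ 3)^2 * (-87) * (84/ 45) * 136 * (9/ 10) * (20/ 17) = -2195648/ 5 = -439129.60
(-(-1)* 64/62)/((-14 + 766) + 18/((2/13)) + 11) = 2/1705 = 0.00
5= 5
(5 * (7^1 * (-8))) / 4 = -70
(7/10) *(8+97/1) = 147/2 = 73.50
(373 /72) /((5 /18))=373 /20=18.65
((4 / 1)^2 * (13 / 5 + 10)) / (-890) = -504 / 2225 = -0.23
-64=-64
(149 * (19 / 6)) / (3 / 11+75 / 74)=1152217 / 3141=366.83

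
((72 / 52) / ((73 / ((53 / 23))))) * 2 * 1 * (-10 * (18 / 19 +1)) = -705960 / 414713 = -1.70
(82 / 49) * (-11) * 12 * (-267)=2890008 / 49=58979.76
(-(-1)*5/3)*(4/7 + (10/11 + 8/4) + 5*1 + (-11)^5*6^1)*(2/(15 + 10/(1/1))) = -148809818/1155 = -128839.67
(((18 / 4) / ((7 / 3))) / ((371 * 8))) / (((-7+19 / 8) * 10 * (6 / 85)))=-153 / 768712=-0.00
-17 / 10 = -1.70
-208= -208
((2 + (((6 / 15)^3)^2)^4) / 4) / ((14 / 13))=774860382189130029 / 1668930053710937500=0.46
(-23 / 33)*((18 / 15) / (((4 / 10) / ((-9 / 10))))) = 207 / 110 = 1.88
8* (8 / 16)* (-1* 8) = -32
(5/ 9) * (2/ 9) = 10/ 81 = 0.12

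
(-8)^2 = 64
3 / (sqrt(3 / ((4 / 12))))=1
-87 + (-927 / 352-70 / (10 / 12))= -61119 / 352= -173.63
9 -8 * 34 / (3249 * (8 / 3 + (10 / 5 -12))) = 107353 / 11913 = 9.01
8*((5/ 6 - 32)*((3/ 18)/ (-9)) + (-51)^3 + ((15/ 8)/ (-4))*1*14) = -171923453/ 162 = -1061255.88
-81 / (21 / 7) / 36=-3 / 4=-0.75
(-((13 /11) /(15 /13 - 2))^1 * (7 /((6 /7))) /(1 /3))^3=567869252041 /14172488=40068.42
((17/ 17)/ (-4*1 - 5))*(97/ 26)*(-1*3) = 97/ 78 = 1.24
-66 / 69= -22 / 23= -0.96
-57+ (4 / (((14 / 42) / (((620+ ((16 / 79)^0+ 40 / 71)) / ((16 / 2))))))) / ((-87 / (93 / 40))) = -13493223 / 164720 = -81.92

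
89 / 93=0.96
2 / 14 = 1 / 7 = 0.14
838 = 838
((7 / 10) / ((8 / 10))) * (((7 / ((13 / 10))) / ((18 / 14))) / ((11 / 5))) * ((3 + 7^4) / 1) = 5153575 / 1287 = 4004.33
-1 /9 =-0.11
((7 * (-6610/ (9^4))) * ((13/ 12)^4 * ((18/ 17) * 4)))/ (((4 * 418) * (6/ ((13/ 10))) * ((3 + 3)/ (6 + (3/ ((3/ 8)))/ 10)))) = -1717972711/ 284342192640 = -0.01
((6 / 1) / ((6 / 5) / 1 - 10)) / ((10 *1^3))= -3 / 44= -0.07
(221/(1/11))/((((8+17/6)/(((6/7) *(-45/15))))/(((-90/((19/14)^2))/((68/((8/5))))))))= 1197504/1805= 663.44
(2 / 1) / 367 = 2 / 367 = 0.01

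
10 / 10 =1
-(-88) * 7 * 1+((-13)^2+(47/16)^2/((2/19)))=443891/512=866.97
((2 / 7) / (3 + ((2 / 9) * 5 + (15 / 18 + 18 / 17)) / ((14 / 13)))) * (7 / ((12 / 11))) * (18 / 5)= 141372 / 123995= 1.14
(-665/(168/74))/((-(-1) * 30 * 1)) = -703/72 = -9.76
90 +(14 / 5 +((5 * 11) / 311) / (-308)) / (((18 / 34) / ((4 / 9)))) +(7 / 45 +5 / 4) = 7347821 / 78372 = 93.76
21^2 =441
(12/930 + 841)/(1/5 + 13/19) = 2476783/2604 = 951.15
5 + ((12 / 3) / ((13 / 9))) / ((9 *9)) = 589 / 117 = 5.03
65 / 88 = 0.74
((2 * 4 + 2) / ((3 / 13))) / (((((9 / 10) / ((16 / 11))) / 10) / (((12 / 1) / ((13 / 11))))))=64000 / 9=7111.11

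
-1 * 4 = -4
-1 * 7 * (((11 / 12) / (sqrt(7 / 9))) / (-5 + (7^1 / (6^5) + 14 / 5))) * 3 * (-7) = -2245320 * sqrt(7) / 85501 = -69.48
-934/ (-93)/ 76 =467/ 3534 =0.13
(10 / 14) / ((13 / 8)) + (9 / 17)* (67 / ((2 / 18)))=494537 / 1547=319.67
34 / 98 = 17 / 49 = 0.35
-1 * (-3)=3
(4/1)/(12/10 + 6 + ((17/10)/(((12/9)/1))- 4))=160/179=0.89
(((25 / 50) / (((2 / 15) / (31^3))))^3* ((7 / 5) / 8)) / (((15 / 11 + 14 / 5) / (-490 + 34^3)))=133345435072347927457875 / 58624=2274587798040869395.77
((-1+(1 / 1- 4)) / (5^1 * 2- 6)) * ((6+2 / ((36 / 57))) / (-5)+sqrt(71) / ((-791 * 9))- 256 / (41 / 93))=sqrt(71) / 7119+143299 / 246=582.52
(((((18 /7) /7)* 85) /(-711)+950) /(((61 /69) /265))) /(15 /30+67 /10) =9338759000 /236131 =39549.06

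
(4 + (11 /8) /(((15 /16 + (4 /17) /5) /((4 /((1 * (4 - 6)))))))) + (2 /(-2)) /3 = 3509 /4017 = 0.87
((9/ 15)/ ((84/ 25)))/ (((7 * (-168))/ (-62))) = 155/ 16464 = 0.01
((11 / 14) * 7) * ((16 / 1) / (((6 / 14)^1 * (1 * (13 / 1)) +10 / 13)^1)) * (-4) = -32032 / 577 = -55.51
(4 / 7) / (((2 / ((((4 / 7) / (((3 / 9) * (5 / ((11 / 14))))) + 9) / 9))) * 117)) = 1514 / 601965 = 0.00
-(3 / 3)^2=-1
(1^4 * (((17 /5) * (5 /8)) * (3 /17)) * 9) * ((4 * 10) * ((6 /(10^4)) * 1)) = 81 /1000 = 0.08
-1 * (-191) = 191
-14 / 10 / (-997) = 0.00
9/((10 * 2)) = 9/20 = 0.45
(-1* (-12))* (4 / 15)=16 / 5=3.20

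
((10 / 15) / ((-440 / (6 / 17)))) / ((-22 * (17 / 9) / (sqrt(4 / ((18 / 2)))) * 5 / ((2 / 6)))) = 1 / 1748450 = 0.00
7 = 7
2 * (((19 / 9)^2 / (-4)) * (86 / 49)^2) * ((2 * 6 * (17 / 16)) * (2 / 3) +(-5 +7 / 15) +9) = -259653221 / 2917215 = -89.01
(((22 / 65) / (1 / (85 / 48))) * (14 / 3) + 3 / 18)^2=1923769 / 219024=8.78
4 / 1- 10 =-6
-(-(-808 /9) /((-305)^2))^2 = -652864 /700945700625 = -0.00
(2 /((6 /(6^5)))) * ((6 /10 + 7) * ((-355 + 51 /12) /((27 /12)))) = -15354432 /5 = -3070886.40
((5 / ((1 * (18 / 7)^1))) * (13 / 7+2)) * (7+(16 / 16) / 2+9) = 495 / 4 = 123.75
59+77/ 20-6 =1137/ 20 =56.85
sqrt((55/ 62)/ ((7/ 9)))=3 * sqrt(23870)/ 434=1.07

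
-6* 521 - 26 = -3152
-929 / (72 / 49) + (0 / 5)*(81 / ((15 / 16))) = -45521 / 72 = -632.24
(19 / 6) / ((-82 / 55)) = -1045 / 492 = -2.12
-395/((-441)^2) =-395/194481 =-0.00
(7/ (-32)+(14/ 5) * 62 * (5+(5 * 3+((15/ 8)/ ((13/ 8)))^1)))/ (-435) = -1527589/ 180960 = -8.44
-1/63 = -0.02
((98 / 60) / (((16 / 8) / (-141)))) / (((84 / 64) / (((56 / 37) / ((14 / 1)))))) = -9.48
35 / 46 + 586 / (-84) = -3002 / 483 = -6.22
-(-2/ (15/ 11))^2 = -484/ 225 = -2.15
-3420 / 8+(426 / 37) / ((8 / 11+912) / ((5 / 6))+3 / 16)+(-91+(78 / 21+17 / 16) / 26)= -512706854217 / 989197664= -518.31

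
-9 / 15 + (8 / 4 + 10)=57 / 5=11.40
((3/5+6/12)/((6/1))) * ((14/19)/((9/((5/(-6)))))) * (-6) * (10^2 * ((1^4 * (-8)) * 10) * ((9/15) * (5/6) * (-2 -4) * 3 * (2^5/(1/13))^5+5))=67319753016442752.44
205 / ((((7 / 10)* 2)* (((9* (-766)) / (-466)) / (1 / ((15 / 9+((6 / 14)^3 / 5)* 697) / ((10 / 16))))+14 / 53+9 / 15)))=15505713125 / 31773536887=0.49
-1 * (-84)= 84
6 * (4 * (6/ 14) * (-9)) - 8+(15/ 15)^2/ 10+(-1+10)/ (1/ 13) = 1157/ 70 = 16.53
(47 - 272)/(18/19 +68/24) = -25650/431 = -59.51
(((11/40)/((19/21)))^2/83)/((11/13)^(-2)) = 6456681/8101995200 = 0.00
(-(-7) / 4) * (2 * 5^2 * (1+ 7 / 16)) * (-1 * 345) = -1388625 / 32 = -43394.53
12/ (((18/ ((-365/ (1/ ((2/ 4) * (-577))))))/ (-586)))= -123414530/ 3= -41138176.67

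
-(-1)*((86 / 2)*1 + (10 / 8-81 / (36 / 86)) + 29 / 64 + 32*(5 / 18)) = -80587 / 576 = -139.91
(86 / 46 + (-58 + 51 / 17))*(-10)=12220 / 23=531.30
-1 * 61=-61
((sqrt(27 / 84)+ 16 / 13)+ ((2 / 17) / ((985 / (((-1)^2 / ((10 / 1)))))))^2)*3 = 9*sqrt(7) / 14+ 336474030039 / 91128383125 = 5.39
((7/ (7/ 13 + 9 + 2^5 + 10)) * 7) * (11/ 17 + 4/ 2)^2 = 257985/ 38726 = 6.66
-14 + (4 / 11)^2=-1678 / 121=-13.87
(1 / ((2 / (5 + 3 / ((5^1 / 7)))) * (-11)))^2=529 / 3025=0.17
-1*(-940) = 940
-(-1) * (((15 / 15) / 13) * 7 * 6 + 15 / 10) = 123 / 26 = 4.73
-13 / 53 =-0.25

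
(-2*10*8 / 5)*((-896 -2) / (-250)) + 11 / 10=-28461 / 250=-113.84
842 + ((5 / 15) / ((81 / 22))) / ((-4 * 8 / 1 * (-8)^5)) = 107272470539 / 127401984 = 842.00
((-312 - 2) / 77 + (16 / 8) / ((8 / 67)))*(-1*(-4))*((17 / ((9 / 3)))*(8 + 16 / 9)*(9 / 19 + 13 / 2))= 23444020 / 1197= 19585.65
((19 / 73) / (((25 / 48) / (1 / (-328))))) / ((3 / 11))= -418 / 74825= -0.01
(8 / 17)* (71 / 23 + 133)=25040 / 391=64.04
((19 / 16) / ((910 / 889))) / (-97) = -2413 / 201760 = -0.01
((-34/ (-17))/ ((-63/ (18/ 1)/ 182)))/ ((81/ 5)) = -520/ 81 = -6.42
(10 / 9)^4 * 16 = 160000 / 6561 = 24.39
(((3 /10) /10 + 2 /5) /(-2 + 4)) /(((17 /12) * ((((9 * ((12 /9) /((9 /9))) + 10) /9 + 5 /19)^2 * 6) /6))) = 3772089 /182213650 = 0.02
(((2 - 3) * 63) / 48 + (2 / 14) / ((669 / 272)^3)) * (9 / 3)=-43692513055 / 11178283536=-3.91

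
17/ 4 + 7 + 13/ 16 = 193/ 16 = 12.06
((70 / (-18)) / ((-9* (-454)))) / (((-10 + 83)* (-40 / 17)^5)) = 9938999 / 54978600960000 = 0.00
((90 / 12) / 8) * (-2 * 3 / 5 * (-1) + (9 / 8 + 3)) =639 / 128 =4.99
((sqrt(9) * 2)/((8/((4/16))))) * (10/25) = 3/40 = 0.08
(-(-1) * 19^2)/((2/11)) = 3971/2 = 1985.50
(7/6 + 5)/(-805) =-37/4830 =-0.01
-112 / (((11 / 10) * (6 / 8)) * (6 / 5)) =-11200 / 99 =-113.13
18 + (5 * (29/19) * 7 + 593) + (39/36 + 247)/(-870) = 131737997/198360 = 664.14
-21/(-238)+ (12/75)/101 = 7711/85850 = 0.09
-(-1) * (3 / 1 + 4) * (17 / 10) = 119 / 10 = 11.90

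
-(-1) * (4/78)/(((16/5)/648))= 135/13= 10.38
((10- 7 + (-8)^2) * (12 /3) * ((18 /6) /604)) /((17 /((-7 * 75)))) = -105525 /2567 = -41.11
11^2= 121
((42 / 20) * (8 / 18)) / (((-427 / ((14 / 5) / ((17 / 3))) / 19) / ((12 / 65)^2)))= -76608 / 109533125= -0.00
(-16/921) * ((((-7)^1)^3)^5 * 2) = 151921968318176/921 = 164953277218.43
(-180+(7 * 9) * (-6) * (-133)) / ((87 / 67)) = 1118766 / 29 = 38578.14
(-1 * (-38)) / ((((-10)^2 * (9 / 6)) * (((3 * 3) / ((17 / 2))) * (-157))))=-0.00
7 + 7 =14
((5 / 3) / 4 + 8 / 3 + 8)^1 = 133 / 12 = 11.08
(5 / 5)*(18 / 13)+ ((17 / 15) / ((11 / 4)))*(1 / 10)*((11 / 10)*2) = 7192 / 4875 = 1.48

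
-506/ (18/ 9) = -253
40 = 40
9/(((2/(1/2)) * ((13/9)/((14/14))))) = 81/52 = 1.56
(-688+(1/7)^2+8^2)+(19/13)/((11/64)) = -4312641/7007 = -615.48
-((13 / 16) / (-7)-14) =1581 / 112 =14.12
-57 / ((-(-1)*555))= -19 / 185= -0.10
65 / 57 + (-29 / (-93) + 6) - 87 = -140561 / 1767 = -79.55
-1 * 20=-20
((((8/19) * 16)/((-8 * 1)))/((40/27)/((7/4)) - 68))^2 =571536/3634522369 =0.00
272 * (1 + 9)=2720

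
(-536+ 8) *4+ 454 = -1658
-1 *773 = -773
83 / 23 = 3.61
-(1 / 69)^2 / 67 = -1 / 318987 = -0.00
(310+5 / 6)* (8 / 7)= 7460 / 21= 355.24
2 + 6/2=5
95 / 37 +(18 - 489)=-17332 / 37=-468.43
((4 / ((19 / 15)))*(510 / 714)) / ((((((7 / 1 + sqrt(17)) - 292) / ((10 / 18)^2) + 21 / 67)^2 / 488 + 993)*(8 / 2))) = 191476402134592500000*sqrt(17) / 207819707022808085916507013 + 42793806076889362375000 / 207819707022808085916507013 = 0.00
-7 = -7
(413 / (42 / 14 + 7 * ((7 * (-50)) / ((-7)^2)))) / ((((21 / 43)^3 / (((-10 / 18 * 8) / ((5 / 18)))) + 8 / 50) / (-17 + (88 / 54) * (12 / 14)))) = 1844466991600 / 2054478429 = 897.78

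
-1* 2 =-2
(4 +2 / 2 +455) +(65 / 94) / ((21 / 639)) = 316525 / 658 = 481.04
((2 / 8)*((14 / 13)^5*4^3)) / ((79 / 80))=688414720 / 29332147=23.47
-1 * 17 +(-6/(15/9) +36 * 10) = 1697/5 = 339.40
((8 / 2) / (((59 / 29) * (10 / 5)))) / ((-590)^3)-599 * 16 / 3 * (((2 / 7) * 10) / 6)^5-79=-157.22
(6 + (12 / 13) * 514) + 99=7533 / 13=579.46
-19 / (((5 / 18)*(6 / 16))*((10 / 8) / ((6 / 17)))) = -21888 / 425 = -51.50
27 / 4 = 6.75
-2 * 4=-8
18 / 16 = 9 / 8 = 1.12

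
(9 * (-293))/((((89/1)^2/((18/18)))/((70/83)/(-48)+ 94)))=-31.29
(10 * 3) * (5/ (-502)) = -75/ 251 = -0.30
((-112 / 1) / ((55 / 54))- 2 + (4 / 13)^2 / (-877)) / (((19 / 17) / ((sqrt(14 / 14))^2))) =-15515841078 / 154882585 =-100.18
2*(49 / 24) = 4.08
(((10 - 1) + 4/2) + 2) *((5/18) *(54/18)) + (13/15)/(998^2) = 53950221/4980020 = 10.83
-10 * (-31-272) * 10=30300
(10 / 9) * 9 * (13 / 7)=130 / 7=18.57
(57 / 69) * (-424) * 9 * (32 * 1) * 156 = -361939968 / 23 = -15736520.35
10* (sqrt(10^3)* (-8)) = -800* sqrt(10) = -2529.82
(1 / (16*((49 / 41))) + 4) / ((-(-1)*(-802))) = -3177 / 628768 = -0.01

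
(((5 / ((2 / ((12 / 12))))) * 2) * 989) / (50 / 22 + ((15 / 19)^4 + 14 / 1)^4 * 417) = 682163943087424061565565 / 2465564095118041122788077724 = 0.00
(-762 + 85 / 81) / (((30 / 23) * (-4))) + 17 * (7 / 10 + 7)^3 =7906.91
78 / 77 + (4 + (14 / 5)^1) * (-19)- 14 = -54742 / 385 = -142.19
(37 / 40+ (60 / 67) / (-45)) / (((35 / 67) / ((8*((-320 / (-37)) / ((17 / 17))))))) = 465728 / 3885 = 119.88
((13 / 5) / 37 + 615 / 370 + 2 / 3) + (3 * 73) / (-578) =324031 / 160395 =2.02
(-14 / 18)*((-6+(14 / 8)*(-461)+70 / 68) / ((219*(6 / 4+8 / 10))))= 214655 / 171258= 1.25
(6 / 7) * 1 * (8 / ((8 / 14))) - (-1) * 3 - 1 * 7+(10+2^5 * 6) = 210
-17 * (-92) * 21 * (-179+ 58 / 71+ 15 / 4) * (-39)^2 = -618689152809 / 71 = -8713931729.70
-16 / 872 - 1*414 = -45128 / 109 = -414.02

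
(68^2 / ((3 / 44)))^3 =8421927639842816 / 27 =311923245920104.30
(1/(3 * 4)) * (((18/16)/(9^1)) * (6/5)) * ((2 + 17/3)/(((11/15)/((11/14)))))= 23/224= 0.10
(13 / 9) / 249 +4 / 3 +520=521.34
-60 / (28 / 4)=-60 / 7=-8.57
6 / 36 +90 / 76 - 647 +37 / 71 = -2610833 / 4047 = -645.13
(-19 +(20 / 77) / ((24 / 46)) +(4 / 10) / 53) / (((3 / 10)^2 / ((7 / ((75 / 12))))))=-18114368 / 78705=-230.16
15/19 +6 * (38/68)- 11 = -6.86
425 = 425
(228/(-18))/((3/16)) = -608/9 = -67.56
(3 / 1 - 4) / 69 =-1 / 69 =-0.01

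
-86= -86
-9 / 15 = -3 / 5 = -0.60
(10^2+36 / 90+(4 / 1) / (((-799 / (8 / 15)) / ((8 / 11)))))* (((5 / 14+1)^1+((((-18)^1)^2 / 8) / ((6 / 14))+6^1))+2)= 1374650858 / 131835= 10427.06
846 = 846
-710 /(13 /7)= -4970 /13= -382.31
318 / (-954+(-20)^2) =-159 / 277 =-0.57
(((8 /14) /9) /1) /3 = 4 /189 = 0.02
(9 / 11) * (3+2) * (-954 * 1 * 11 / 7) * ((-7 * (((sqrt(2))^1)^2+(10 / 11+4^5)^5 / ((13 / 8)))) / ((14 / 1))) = 31275987596777097050745870 / 14655641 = 2134057977865116718.59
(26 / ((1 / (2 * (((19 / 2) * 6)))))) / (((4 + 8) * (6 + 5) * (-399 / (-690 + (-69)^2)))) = -229.10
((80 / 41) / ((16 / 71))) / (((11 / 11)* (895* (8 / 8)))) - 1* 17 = -124692 / 7339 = -16.99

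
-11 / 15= -0.73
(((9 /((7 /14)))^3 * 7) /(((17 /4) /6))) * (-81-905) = -56827008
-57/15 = -19/5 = -3.80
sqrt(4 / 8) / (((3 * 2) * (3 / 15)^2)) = 2.95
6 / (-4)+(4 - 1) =1.50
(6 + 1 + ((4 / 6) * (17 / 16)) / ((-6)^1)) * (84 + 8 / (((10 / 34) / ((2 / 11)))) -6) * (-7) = -15823297 / 3960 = -3995.78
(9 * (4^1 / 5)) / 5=36 / 25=1.44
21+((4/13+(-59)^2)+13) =45699/13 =3515.31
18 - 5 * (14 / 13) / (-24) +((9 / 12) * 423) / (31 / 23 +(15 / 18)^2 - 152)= 312022547 / 19369740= 16.11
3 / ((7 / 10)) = 4.29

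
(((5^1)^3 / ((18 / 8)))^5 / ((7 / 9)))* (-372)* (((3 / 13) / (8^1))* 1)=-484375000000000 / 66339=-7301511931.14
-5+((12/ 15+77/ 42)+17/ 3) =33/ 10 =3.30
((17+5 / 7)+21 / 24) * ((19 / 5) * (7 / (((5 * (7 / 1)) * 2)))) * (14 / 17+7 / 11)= 10.31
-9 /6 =-3 /2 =-1.50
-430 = -430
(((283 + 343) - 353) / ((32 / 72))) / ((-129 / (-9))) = 7371 / 172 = 42.85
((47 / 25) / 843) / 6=0.00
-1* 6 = -6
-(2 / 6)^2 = -1 / 9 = -0.11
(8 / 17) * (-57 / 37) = -456 / 629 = -0.72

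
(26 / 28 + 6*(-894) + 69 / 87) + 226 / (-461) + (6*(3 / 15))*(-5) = -1004850937 / 187166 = -5368.77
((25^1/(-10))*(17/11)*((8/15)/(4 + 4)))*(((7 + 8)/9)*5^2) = -2125/198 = -10.73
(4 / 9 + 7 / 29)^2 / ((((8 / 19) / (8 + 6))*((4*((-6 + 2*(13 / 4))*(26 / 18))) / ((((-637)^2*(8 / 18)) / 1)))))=133012732489 / 136242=976297.56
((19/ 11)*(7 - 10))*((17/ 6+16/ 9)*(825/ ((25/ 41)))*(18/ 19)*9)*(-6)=1653858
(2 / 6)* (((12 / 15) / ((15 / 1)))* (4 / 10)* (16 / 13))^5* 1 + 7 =57821904911068722743 / 8260272125244140625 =7.00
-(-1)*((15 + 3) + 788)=806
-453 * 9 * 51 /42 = -69309 /14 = -4950.64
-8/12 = -2/3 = -0.67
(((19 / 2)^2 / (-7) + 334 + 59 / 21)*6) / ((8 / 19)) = 73853 / 16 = 4615.81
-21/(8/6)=-63/4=-15.75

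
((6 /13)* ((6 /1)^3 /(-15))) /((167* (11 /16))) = -6912 /119405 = -0.06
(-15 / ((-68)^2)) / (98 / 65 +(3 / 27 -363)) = 8775 / 977550592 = 0.00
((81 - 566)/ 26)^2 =235225/ 676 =347.97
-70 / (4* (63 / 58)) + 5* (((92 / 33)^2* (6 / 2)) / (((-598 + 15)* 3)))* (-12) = -9720895 / 634887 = -15.31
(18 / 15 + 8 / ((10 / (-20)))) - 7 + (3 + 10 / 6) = -257 / 15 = -17.13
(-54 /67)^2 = 2916 /4489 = 0.65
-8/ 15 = -0.53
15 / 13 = 1.15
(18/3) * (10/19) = 60/19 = 3.16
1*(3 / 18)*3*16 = 8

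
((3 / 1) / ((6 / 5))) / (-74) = -5 / 148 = -0.03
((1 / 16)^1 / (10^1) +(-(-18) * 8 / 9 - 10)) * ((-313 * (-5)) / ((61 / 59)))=17746787 / 1952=9091.59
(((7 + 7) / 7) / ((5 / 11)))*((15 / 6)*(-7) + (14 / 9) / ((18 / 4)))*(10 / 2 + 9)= -427966 / 405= -1056.71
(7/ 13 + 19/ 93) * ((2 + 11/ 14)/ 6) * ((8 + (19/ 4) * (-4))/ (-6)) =4939/ 7812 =0.63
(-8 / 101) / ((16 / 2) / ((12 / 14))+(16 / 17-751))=408 / 3815477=0.00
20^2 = 400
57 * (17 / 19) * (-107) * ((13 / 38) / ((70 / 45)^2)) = -5746221 / 7448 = -771.51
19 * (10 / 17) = 11.18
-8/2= -4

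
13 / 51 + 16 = 829 / 51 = 16.25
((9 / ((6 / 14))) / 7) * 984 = 2952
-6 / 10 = -3 / 5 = -0.60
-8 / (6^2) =-2 / 9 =-0.22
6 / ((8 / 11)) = 33 / 4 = 8.25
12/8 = 3/2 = 1.50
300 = 300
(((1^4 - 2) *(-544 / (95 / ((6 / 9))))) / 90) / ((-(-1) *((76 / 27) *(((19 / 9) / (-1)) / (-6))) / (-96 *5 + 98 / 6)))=-3405168 / 171475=-19.86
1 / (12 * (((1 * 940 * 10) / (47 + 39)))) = 43 / 56400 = 0.00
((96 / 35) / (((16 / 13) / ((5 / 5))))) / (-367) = -0.01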